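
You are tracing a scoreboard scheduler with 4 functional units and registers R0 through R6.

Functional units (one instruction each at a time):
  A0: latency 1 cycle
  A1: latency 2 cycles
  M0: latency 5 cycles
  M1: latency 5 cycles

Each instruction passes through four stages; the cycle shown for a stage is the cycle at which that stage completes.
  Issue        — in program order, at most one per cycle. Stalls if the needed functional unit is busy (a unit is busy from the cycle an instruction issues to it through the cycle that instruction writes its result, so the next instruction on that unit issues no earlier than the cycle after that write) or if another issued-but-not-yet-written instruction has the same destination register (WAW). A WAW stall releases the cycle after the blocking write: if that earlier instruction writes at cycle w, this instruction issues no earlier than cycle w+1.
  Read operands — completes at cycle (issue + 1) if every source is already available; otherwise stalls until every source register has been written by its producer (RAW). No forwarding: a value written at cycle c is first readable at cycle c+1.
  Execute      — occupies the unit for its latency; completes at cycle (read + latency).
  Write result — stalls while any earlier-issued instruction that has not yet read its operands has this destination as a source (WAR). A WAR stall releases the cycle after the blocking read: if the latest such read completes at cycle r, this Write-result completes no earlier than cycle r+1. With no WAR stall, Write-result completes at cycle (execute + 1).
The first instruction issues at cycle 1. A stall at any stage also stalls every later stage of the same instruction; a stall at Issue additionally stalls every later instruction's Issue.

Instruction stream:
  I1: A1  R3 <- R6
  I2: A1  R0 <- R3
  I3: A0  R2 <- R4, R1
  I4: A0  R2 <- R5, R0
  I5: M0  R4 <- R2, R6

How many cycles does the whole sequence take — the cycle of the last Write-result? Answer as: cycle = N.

cycle = 21

I1  is:1  ro:2  ex:4  wr:5
I2  is:6  ro:7  ex:9  wr:10  — struct: A1 busy until I1 writes@5
I3  is:7  ro:8  ex:9  wr:10
I4  is:11  ro:12  ex:13  wr:14  — struct: A0 busy until I3 writes@10
I5  is:12  ro:15  ex:20  wr:21  — RAW R2: wait I4 write@14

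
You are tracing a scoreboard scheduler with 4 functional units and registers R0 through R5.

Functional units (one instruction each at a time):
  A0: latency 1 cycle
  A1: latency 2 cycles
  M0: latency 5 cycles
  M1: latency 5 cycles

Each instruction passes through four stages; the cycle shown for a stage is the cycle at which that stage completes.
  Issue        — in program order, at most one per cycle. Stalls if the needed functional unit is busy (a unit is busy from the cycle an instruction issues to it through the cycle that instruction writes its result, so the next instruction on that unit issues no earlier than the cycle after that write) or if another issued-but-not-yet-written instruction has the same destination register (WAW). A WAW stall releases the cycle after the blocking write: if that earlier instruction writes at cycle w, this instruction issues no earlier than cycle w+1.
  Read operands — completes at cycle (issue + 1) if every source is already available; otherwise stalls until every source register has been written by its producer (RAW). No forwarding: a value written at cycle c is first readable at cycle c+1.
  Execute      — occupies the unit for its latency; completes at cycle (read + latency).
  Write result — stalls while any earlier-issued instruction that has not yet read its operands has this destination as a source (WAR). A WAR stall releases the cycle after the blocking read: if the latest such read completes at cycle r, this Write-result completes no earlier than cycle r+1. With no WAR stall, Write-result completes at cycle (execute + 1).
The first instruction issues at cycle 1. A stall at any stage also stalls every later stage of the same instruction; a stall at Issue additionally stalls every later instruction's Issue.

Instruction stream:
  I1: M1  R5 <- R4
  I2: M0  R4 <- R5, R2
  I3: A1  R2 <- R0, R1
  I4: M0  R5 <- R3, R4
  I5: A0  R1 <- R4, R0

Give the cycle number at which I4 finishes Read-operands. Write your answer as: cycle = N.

1) issue 1, read 2, done 7, write 8
2) issue 2, read 9, done 14, write 15  <RAW R5: wait I1 write@8>
3) issue 3, read 4, done 6, write 10  <WAR R2: wait I2 read@9>
4) issue 16, read 17, done 22, write 23  <struct: M0 busy until I2 writes@15>
5) issue 17, read 18, done 19, write 20

cycle = 17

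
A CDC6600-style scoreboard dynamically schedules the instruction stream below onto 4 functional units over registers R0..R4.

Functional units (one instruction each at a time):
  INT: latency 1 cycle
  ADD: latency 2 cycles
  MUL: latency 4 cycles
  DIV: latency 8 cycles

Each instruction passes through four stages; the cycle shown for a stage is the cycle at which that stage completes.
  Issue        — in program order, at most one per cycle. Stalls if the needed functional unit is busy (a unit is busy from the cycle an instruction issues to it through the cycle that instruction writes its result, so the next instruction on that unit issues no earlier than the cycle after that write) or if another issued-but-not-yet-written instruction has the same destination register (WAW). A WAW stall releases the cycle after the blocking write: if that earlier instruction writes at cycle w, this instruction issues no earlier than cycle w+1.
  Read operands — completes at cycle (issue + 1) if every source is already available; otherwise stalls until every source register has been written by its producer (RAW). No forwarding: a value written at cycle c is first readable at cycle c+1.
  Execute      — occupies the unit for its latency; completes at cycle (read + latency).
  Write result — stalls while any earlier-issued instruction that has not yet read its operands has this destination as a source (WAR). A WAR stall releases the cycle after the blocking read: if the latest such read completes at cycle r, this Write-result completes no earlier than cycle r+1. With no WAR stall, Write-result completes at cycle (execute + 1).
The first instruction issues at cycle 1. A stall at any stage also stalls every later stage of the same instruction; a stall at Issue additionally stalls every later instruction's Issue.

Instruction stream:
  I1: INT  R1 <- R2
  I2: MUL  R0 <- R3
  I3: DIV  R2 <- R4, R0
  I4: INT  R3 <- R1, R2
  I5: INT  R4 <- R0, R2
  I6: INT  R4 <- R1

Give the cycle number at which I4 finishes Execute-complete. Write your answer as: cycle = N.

[1] I1 dispatched to INT
[2] I1 operands ready, I2 dispatched to MUL
[3] I1 complete, I2 operands ready, I3 dispatched to DIV
[4] R1←I1
[5] I4 dispatched to INT
[7] I2 complete
[8] R0←I2
[9] I3 operands ready
[17] I3 complete
[18] R2←I3
[19] I4 operands ready
[20] I4 complete
[21] R3←I4
[22] I5 dispatched to INT
[23] I5 operands ready
[24] I5 complete
[25] R4←I5
[26] I6 dispatched to INT
[27] I6 operands ready
[28] I6 complete
[29] R4←I6

cycle = 20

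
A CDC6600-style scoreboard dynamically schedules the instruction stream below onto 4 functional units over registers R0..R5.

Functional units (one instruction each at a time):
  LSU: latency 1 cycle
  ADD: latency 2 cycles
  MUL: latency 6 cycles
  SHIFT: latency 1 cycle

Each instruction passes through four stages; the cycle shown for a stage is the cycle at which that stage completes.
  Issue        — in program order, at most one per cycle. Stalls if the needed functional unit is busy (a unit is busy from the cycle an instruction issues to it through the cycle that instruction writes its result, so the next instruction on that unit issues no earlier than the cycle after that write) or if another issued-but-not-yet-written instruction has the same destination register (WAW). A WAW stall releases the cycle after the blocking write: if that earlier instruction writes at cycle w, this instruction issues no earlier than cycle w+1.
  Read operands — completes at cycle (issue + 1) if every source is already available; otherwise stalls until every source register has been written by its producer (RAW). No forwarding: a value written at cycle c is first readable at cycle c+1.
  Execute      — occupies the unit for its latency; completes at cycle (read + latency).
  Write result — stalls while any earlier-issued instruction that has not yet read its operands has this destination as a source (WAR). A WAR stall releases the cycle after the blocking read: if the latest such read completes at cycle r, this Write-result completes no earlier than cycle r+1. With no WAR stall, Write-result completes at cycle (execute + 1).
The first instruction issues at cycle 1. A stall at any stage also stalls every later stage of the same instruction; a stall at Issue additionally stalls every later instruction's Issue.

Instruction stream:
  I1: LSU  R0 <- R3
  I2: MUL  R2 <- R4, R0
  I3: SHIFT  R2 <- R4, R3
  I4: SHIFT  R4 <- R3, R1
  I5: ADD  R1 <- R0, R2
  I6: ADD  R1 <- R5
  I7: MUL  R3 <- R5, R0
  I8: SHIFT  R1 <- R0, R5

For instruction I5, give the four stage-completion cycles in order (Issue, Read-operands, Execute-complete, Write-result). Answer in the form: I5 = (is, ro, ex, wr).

I5 = (18, 19, 21, 22)

1) issue 1, read 2, done 3, write 4
2) issue 2, read 5, done 11, write 12  <RAW R0: wait I1 write@4>
3) issue 13, read 14, done 15, write 16  <WAW R2: wait I2 write@12>
4) issue 17, read 18, done 19, write 20  <struct: SHIFT busy until I3 writes@16>
5) issue 18, read 19, done 21, write 22
6) issue 23, read 24, done 26, write 27  <struct: ADD busy until I5 writes@22>
7) issue 24, read 25, done 31, write 32
8) issue 28, read 29, done 30, write 31  <WAW R1: wait I6 write@27>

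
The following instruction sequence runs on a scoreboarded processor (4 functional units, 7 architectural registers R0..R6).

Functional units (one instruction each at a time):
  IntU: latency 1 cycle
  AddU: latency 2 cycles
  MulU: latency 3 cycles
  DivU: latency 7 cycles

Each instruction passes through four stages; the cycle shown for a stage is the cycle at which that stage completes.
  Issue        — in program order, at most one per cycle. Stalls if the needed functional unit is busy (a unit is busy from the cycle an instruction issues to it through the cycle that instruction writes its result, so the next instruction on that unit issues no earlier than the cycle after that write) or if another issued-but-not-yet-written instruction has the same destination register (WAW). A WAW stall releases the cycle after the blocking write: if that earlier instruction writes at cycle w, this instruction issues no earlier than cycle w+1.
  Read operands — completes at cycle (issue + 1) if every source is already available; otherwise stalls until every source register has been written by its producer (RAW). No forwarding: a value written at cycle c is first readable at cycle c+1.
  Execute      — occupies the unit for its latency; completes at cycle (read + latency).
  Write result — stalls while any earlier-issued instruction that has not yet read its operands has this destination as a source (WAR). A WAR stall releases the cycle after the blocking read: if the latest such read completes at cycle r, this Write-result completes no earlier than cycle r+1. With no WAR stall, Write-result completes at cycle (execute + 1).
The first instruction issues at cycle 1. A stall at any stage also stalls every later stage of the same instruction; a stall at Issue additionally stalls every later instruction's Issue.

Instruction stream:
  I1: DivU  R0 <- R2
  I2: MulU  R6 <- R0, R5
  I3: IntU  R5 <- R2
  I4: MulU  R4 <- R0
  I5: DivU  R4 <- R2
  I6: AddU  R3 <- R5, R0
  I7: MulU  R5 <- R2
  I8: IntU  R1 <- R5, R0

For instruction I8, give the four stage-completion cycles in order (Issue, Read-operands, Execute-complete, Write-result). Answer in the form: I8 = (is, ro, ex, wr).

I8 = (25, 30, 31, 32)

  I1 | 1 | 2 | 9 | 10
  I2 | 2 | 11 | 14 | 15   RAW R0: wait I1 write@10
  I3 | 3 | 4 | 5 | 12   WAR R5: wait I2 read@11
  I4 | 16 | 17 | 20 | 21   struct: MulU busy until I2 writes@15
  I5 | 22 | 23 | 30 | 31   WAW R4: wait I4 write@21
  I6 | 23 | 24 | 26 | 27
  I7 | 24 | 25 | 28 | 29
  I8 | 25 | 30 | 31 | 32   RAW R5: wait I7 write@29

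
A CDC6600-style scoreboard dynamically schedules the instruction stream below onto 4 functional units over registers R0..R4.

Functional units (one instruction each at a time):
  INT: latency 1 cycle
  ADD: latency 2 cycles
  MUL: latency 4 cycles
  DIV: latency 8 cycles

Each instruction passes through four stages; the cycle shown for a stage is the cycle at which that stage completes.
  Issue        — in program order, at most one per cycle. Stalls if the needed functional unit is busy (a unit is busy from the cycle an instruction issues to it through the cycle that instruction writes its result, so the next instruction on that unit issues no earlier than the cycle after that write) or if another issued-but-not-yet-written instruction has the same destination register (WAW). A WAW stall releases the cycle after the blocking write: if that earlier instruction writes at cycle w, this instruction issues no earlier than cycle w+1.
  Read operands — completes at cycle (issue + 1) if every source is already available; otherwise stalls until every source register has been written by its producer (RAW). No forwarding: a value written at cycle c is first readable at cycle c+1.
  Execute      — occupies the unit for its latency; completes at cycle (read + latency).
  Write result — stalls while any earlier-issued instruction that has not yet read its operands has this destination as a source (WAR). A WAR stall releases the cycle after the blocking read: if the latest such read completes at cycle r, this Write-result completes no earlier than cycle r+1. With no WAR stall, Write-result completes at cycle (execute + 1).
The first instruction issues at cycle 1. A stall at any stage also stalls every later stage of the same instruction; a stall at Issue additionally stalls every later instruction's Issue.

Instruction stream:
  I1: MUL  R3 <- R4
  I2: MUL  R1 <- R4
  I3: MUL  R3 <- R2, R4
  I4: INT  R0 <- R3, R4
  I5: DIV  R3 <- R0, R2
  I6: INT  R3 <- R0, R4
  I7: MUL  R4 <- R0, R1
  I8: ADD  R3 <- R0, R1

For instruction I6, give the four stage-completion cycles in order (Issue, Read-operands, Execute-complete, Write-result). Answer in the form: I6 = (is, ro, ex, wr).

I6 = (35, 36, 37, 38)

c1: I1 issues→MUL
c2: I1 reads
c6: I1 exec-done
c7: I1 writes R3
c8: I2 issues→MUL
c9: I2 reads
c13: I2 exec-done
c14: I2 writes R1
c15: I3 issues→MUL
c16: I3 reads; I4 issues→INT
c20: I3 exec-done
c21: I3 writes R3
c22: I4 reads; I5 issues→DIV
c23: I4 exec-done
c24: I4 writes R0
c25: I5 reads
c33: I5 exec-done
c34: I5 writes R3
c35: I6 issues→INT
c36: I6 reads; I7 issues→MUL
c37: I6 exec-done; I7 reads
c38: I6 writes R3
c39: I8 issues→ADD
c40: I8 reads
c41: I7 exec-done
c42: I7 writes R4; I8 exec-done
c43: I8 writes R3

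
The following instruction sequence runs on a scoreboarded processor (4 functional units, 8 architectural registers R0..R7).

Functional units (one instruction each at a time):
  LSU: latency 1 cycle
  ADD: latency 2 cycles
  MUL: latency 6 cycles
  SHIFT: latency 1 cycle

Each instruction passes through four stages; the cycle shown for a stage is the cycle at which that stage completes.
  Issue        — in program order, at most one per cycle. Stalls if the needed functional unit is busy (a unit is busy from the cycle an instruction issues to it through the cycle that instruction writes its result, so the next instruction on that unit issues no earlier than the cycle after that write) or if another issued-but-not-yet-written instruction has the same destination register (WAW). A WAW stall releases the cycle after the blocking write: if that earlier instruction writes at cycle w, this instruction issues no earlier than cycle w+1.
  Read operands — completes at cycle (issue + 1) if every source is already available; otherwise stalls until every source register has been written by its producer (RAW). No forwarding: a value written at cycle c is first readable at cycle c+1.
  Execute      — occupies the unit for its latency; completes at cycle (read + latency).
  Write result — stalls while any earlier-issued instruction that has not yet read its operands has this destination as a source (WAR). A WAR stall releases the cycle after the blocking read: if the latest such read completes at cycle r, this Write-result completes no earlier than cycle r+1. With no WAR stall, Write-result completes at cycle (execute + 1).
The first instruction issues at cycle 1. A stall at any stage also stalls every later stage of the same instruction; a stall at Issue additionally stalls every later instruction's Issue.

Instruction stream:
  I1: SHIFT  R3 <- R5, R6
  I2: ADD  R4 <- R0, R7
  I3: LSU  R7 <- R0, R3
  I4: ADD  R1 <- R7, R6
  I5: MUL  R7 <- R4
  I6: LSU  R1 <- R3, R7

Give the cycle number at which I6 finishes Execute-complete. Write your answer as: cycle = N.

cycle = 18

I1: IS=1 RO=2 EX=3 WR=4
I2: IS=2 RO=3 EX=5 WR=6
I3: IS=3 RO=5 EX=6 WR=7  [RAW R3: wait I1 write@4]
I4: IS=7 RO=8 EX=10 WR=11  [struct: ADD busy until I2 writes@6]
I5: IS=8 RO=9 EX=15 WR=16
I6: IS=12 RO=17 EX=18 WR=19  [WAW R1: wait I4 write@11; RAW R7: wait I5 write@16]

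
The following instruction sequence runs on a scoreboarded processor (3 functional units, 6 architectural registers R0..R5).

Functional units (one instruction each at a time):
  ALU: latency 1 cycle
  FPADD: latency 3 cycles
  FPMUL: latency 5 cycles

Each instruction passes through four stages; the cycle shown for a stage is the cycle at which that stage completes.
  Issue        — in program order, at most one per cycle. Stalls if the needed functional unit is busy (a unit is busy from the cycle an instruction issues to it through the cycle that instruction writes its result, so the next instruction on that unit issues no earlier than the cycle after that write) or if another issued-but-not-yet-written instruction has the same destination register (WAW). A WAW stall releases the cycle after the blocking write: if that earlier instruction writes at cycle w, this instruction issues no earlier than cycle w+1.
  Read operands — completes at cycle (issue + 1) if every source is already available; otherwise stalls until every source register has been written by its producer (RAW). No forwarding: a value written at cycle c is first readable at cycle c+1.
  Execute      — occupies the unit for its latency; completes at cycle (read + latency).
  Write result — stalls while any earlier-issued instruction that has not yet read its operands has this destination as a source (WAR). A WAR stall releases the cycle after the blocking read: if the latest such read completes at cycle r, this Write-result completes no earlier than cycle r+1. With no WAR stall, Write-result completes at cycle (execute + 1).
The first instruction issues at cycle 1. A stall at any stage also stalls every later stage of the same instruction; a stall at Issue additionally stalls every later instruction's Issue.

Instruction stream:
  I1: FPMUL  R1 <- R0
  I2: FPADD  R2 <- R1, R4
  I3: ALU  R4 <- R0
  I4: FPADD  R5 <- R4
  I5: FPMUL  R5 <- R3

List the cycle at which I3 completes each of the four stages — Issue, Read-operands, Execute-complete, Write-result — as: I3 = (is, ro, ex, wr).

  I1 | 1 | 2 | 7 | 8
  I2 | 2 | 9 | 12 | 13   RAW R1: wait I1 write@8
  I3 | 3 | 4 | 5 | 10   WAR R4: wait I2 read@9
  I4 | 14 | 15 | 18 | 19   struct: FPADD busy until I2 writes@13
  I5 | 20 | 21 | 26 | 27   WAW R5: wait I4 write@19

I3 = (3, 4, 5, 10)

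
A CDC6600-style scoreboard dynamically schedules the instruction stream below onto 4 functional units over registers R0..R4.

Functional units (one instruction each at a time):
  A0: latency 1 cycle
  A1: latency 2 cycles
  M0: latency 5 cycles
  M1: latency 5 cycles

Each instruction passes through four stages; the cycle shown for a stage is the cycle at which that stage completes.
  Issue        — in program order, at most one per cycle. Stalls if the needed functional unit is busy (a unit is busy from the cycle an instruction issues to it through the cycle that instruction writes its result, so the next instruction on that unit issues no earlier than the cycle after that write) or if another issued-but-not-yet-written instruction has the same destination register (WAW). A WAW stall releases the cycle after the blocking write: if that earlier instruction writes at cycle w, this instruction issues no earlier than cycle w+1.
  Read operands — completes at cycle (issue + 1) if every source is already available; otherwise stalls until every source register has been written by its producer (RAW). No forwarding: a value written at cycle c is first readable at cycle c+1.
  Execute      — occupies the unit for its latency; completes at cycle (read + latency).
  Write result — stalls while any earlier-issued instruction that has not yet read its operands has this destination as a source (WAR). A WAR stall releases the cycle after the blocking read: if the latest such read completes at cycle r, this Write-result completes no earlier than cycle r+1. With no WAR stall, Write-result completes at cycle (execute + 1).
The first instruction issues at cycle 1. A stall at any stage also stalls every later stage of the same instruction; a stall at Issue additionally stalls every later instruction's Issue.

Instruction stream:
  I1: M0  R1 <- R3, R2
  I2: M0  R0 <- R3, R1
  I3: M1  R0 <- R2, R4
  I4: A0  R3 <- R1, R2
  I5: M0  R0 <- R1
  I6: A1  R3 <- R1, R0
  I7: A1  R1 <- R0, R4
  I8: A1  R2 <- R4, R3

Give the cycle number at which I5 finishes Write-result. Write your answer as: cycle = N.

cycle = 32

[1] issue I1 (M0)
[2] I1 read-ops
[7] I1 finished on M0
[8] I1→R1
[9] issue I2 (M0)
[10] I2 read-ops
[15] I2 finished on M0
[16] I2→R0
[17] issue I3 (M1)
[18] I3 read-ops; issue I4 (A0)
[19] I4 read-ops
[20] I4 finished on A0
[21] I4→R3
[23] I3 finished on M1
[24] I3→R0
[25] issue I5 (M0)
[26] I5 read-ops; issue I6 (A1)
[31] I5 finished on M0
[32] I5→R0
[33] I6 read-ops
[35] I6 finished on A1
[36] I6→R3
[37] issue I7 (A1)
[38] I7 read-ops
[40] I7 finished on A1
[41] I7→R1
[42] issue I8 (A1)
[43] I8 read-ops
[45] I8 finished on A1
[46] I8→R2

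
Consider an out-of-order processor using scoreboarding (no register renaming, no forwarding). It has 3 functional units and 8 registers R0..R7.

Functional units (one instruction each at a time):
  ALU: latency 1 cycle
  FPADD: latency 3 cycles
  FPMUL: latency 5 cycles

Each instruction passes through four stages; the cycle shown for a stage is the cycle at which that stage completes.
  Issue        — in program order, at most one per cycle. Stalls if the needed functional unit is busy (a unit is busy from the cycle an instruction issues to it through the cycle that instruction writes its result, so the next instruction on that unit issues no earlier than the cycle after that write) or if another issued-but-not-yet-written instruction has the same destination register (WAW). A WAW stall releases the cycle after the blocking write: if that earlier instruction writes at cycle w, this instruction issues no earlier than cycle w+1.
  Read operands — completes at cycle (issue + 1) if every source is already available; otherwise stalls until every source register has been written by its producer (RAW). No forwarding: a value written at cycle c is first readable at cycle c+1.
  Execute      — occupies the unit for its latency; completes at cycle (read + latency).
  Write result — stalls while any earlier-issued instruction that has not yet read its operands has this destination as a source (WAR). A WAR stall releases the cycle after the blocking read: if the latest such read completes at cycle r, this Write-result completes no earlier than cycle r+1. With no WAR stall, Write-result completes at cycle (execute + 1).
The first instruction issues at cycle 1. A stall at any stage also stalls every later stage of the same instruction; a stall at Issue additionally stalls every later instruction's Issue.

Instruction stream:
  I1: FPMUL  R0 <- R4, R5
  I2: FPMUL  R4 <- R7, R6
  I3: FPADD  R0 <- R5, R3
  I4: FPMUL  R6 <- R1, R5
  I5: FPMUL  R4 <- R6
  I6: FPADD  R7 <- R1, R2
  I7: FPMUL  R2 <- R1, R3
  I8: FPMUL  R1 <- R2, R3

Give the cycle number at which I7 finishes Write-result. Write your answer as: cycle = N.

cycle = 40

c1: I1 dispatched to FPMUL
c2: I1 operands ready
c7: I1 complete
c8: R0←I1
c9: I2 dispatched to FPMUL
c10: I2 operands ready; I3 dispatched to FPADD
c11: I3 operands ready
c14: I3 complete
c15: I2 complete; R0←I3
c16: R4←I2
c17: I4 dispatched to FPMUL
c18: I4 operands ready
c23: I4 complete
c24: R6←I4
c25: I5 dispatched to FPMUL
c26: I5 operands ready; I6 dispatched to FPADD
c27: I6 operands ready
c30: I6 complete
c31: I5 complete; R7←I6
c32: R4←I5
c33: I7 dispatched to FPMUL
c34: I7 operands ready
c39: I7 complete
c40: R2←I7
c41: I8 dispatched to FPMUL
c42: I8 operands ready
c47: I8 complete
c48: R1←I8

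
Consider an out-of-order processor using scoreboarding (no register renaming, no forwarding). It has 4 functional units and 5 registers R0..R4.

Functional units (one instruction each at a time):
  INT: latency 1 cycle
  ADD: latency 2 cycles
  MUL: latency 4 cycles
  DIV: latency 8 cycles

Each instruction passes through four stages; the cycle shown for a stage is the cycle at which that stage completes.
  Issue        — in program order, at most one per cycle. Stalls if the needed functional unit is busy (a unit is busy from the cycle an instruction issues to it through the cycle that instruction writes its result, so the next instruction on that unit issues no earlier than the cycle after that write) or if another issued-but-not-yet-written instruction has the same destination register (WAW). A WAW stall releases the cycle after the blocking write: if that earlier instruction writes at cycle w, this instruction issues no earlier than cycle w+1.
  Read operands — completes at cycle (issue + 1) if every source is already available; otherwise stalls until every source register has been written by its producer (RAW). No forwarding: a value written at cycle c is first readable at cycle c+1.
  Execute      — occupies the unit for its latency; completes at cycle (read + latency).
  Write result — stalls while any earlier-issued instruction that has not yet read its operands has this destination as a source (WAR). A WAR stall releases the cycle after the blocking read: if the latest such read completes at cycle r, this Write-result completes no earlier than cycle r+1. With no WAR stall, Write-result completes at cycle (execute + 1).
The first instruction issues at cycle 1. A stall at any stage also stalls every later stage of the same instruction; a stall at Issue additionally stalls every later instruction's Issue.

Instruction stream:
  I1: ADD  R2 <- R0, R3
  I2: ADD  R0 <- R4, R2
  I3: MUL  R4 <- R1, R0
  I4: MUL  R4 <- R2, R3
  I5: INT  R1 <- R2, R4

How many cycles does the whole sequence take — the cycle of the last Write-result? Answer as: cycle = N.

cycle = 26

I1 -> (1, 2, 4, 5)
I2 -> (6, 7, 9, 10)  // struct: ADD busy until I1 writes@5
I3 -> (7, 11, 15, 16)  // RAW R0: wait I2 write@10
I4 -> (17, 18, 22, 23)  // struct: MUL busy until I3 writes@16
I5 -> (18, 24, 25, 26)  // RAW R4: wait I4 write@23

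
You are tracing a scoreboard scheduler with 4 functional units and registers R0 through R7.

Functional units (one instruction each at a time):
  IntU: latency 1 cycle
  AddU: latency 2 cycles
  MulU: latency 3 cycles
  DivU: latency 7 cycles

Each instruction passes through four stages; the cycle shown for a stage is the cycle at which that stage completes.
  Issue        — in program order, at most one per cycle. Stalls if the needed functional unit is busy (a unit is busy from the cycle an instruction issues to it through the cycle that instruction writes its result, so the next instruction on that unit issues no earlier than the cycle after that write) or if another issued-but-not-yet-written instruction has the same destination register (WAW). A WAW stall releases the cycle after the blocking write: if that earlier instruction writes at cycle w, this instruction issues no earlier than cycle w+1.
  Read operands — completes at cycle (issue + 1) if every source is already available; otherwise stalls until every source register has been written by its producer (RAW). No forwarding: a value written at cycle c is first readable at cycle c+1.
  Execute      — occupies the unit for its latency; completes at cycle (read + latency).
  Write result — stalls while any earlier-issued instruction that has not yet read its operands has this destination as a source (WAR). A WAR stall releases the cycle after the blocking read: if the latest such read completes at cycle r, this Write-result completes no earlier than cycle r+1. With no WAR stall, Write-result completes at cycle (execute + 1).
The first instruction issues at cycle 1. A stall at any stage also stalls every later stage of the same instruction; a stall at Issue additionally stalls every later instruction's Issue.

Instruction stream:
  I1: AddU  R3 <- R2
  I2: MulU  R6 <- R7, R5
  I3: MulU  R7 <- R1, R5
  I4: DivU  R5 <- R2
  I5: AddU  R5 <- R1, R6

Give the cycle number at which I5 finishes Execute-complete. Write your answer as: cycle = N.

I1 -> (1, 2, 4, 5)
I2 -> (2, 3, 6, 7)
I3 -> (8, 9, 12, 13)  // struct: MulU busy until I2 writes@7
I4 -> (9, 10, 17, 18)
I5 -> (19, 20, 22, 23)  // WAW R5: wait I4 write@18

cycle = 22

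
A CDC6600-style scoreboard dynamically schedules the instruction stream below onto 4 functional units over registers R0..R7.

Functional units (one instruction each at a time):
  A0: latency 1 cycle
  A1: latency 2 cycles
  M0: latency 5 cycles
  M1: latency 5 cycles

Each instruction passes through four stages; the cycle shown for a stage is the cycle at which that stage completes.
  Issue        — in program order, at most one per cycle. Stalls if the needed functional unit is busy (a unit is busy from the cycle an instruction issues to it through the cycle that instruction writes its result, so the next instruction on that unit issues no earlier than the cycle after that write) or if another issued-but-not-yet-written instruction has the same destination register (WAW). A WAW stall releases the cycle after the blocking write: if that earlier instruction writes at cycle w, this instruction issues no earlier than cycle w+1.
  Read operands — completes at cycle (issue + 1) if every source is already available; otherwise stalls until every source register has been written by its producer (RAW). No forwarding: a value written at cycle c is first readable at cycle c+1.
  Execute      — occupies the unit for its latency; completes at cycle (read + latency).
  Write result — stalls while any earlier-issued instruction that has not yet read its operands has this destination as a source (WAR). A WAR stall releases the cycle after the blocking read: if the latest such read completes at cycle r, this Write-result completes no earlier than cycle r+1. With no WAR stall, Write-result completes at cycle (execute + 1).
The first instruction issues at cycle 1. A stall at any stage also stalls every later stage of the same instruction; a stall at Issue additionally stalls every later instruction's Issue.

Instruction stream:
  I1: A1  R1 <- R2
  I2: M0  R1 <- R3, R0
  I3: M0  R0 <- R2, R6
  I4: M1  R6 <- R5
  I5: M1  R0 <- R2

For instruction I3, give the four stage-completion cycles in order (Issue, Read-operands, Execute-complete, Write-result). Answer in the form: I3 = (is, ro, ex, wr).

I3 = (14, 15, 20, 21)

cycle 1: issue I1 (A1)
cycle 2: I1 read-ops
cycle 4: I1 finished on A1
cycle 5: I1→R1
cycle 6: issue I2 (M0)
cycle 7: I2 read-ops
cycle 12: I2 finished on M0
cycle 13: I2→R1
cycle 14: issue I3 (M0)
cycle 15: I3 read-ops · issue I4 (M1)
cycle 16: I4 read-ops
cycle 20: I3 finished on M0
cycle 21: I3→R0 · I4 finished on M1
cycle 22: I4→R6
cycle 23: issue I5 (M1)
cycle 24: I5 read-ops
cycle 29: I5 finished on M1
cycle 30: I5→R0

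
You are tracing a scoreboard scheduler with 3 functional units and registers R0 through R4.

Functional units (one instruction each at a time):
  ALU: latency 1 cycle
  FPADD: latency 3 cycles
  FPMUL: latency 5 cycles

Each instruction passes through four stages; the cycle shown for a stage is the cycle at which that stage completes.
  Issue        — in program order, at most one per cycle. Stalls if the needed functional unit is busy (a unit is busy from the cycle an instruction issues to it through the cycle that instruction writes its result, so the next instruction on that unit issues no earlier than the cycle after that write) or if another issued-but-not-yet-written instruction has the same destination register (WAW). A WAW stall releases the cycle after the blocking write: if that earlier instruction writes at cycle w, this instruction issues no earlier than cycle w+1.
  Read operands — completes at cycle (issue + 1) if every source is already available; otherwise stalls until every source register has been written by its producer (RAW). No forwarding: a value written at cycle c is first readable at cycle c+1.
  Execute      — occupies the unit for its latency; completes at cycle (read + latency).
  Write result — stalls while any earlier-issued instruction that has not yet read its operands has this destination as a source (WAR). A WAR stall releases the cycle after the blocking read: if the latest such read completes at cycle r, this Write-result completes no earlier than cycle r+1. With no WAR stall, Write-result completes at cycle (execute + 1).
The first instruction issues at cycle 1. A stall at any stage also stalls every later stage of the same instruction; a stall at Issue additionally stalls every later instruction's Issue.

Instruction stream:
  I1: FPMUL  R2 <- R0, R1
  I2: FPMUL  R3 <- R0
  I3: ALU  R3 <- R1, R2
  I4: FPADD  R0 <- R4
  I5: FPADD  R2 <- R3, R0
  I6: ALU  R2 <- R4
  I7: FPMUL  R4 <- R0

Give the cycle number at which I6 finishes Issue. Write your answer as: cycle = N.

  I1 | 1 | 2 | 7 | 8
  I2 | 9 | 10 | 15 | 16   struct: FPMUL busy until I1 writes@8
  I3 | 17 | 18 | 19 | 20   WAW R3: wait I2 write@16
  I4 | 18 | 19 | 22 | 23
  I5 | 24 | 25 | 28 | 29   struct: FPADD busy until I4 writes@23
  I6 | 30 | 31 | 32 | 33   WAW R2: wait I5 write@29
  I7 | 31 | 32 | 37 | 38

cycle = 30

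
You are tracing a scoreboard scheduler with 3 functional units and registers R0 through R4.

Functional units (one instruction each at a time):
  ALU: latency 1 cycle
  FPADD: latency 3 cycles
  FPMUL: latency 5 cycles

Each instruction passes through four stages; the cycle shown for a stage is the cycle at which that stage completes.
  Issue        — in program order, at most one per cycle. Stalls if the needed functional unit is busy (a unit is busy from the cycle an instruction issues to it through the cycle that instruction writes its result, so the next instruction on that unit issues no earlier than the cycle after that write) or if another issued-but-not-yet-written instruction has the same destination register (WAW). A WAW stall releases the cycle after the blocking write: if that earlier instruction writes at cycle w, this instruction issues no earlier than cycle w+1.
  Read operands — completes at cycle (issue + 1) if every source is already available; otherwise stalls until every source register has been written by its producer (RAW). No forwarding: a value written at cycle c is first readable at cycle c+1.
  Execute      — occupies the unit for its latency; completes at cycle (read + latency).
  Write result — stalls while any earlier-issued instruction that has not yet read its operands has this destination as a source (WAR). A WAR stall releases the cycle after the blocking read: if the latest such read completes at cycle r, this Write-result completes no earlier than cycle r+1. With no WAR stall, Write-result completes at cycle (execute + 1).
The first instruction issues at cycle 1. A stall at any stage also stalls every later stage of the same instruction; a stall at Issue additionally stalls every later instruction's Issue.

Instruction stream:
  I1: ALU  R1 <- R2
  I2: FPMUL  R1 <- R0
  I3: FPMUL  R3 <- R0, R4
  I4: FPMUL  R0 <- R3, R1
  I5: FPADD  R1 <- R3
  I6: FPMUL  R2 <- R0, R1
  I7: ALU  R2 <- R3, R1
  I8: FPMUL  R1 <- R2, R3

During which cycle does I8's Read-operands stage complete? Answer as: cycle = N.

cycle = 41

1) issue 1, read 2, done 3, write 4
2) issue 5, read 6, done 11, write 12  <WAW R1: wait I1 write@4>
3) issue 13, read 14, done 19, write 20  <struct: FPMUL busy until I2 writes@12>
4) issue 21, read 22, done 27, write 28  <struct: FPMUL busy until I3 writes@20>
5) issue 22, read 23, done 26, write 27
6) issue 29, read 30, done 35, write 36  <struct: FPMUL busy until I4 writes@28>
7) issue 37, read 38, done 39, write 40  <WAW R2: wait I6 write@36>
8) issue 38, read 41, done 46, write 47  <RAW R2: wait I7 write@40>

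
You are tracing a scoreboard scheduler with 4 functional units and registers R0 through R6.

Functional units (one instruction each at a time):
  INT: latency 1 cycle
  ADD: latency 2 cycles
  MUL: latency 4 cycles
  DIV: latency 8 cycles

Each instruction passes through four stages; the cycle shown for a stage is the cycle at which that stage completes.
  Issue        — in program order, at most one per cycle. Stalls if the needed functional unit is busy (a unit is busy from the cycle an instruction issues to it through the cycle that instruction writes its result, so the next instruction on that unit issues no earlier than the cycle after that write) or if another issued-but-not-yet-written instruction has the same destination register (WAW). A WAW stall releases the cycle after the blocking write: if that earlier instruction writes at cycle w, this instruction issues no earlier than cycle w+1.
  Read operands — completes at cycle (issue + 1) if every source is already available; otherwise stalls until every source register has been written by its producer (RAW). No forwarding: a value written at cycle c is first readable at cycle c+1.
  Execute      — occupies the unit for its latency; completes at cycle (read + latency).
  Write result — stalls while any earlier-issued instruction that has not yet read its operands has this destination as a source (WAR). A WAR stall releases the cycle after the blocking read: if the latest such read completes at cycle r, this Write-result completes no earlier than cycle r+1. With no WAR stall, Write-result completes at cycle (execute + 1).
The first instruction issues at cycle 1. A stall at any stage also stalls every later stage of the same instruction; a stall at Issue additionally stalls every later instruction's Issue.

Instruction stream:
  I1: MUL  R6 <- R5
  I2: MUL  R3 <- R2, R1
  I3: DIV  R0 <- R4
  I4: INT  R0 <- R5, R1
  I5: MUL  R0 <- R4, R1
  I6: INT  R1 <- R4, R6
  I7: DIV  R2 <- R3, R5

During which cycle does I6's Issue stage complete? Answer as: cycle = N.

cycle = 25

I1 -> (1, 2, 6, 7)
I2 -> (8, 9, 13, 14)  // struct: MUL busy until I1 writes@7
I3 -> (9, 10, 18, 19)
I4 -> (20, 21, 22, 23)  // WAW R0: wait I3 write@19
I5 -> (24, 25, 29, 30)  // WAW R0: wait I4 write@23
I6 -> (25, 26, 27, 28)
I7 -> (26, 27, 35, 36)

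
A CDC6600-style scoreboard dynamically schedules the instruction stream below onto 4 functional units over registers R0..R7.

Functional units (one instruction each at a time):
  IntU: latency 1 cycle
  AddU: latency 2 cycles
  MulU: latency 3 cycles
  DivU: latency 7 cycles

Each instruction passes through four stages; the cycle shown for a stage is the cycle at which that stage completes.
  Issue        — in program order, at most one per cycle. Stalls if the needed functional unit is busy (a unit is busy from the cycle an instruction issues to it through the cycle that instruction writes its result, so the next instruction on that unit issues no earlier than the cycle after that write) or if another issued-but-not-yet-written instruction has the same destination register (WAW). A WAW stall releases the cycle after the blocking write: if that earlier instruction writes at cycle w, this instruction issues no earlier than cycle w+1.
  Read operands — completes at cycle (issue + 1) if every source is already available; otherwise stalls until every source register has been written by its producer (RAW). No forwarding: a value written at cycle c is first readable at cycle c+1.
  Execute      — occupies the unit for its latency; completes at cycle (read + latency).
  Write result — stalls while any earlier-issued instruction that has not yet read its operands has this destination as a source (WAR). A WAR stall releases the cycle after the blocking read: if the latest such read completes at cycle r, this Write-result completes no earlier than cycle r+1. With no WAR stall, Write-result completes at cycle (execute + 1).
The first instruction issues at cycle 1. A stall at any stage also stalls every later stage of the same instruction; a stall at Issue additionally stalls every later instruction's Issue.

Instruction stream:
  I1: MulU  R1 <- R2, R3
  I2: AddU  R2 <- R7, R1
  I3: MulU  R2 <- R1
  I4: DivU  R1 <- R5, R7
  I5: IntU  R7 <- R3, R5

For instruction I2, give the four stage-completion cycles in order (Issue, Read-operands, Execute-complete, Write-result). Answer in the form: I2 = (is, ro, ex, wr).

I2 = (2, 7, 9, 10)

c1: I1→MulU
c2: I1 RO | I2→AddU
c5: I1 EX
c6: I1 WR R1
c7: I2 RO
c9: I2 EX
c10: I2 WR R2
c11: I3→MulU
c12: I3 RO | I4→DivU
c13: I4 RO | I5→IntU
c14: I5 RO
c15: I3 EX | I5 EX
c16: I3 WR R2 | I5 WR R7
c20: I4 EX
c21: I4 WR R1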